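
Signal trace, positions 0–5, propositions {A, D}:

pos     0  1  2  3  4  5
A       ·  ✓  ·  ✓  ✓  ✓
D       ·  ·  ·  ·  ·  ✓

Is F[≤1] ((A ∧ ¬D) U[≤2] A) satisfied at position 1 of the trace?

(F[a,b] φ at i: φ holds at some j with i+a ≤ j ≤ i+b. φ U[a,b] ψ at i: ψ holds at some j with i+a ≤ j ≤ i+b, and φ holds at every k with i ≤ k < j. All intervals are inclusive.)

True

Check ((A ∧ ¬D) U[≤2] A) at each j in [1,2]:
  j=1: holds
  j=2: fails
Found at j=1 → formula holds.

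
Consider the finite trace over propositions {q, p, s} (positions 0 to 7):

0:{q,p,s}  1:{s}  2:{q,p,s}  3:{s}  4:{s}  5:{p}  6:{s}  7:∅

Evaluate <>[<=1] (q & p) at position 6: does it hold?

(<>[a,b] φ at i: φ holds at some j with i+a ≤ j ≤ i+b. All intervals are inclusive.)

Does not hold

Check (q & p) at each j in [6,7]:
  j=6: false
  j=7: false
No position in the window satisfies it → formula fails.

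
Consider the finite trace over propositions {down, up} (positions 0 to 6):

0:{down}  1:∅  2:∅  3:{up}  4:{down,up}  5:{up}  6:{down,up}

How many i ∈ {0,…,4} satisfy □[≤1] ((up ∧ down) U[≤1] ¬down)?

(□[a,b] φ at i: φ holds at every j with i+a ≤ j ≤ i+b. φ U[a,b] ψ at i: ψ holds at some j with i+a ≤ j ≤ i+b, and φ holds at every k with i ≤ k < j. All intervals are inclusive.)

Evaluate at each i in [0,4]:
  i=0: ✗ (fails at j=0)
  i=1: ✓ (all of [1,2])
  i=2: ✓ (all of [2,3])
  i=3: ✓ (all of [3,4])
  i=4: ✓ (all of [4,5])
Positions where it holds: {1, 2, 3, 4} → 4.

4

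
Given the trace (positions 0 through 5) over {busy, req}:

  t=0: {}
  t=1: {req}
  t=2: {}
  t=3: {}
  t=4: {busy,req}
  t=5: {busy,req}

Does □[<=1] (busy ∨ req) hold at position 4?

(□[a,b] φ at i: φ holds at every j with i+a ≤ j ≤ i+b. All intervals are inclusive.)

Check (busy ∨ req) at every j in [4,5]:
  j=4: true
  j=5: true
All positions satisfy it → formula holds.

Yes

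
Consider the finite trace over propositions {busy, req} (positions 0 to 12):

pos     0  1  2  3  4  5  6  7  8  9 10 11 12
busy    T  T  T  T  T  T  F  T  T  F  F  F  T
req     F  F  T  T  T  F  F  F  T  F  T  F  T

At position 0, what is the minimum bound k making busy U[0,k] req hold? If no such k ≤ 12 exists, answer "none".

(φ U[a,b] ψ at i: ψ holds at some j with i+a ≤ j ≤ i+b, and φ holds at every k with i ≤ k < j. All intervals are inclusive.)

2

Need earliest j ≥ 0 with req, and busy at every k in [0,j-1].
  j=0: rhs fails.
  j=1: rhs fails.
  j=2: rhs holds; lhs holds on [0,1]. k = 2.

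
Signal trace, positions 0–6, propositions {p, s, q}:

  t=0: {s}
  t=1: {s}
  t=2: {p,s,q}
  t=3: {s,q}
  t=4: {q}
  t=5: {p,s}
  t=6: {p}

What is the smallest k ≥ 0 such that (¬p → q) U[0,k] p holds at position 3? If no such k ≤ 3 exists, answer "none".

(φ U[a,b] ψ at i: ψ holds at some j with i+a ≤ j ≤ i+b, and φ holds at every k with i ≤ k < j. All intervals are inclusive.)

2

Need earliest j ≥ 3 with p, and (¬p → q) at every k in [3,j-1].
  j=3: rhs fails.
  j=4: rhs fails.
  j=5: rhs holds; lhs holds on [3,4]. k = 2.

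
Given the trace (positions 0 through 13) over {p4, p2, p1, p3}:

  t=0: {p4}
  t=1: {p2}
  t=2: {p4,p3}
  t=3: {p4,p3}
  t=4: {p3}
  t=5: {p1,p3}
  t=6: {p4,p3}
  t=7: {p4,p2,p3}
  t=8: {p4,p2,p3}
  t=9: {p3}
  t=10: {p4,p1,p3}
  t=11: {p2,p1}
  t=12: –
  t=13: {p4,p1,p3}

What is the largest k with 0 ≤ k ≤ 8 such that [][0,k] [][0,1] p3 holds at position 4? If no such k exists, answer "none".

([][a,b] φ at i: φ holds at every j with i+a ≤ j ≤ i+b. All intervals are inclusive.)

5

[][0,1] p3 must hold from j=4 onward; find where it first fails.
  j=4: holds
  j=5: holds
  j=6: holds
  j=7: holds
  j=8: holds
  j=9: holds
  j=10: fails
Holds on [4,9], so largest k = 5.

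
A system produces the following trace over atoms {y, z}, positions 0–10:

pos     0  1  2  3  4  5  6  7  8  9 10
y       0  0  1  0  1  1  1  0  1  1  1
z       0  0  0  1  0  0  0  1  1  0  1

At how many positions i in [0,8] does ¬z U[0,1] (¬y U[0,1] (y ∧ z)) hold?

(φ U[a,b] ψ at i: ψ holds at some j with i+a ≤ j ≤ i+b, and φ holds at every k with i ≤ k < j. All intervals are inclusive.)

3

Evaluate at each i in [0,8]:
  i=0: ✗ (no rhs in [0,1])
  i=1: ✗ (no rhs in [1,2])
  i=2: ✗ (no rhs in [2,3])
  i=3: ✗ (no rhs in [3,4])
  i=4: ✗ (no rhs in [4,5])
  i=5: ✗ (no rhs in [5,6])
  i=6: ✓ (rhs at j=7; lhs holds on [6,6])
  i=7: ✓ (rhs at j=7)
  i=8: ✓ (rhs at j=8)
Positions where it holds: {6, 7, 8} → 3.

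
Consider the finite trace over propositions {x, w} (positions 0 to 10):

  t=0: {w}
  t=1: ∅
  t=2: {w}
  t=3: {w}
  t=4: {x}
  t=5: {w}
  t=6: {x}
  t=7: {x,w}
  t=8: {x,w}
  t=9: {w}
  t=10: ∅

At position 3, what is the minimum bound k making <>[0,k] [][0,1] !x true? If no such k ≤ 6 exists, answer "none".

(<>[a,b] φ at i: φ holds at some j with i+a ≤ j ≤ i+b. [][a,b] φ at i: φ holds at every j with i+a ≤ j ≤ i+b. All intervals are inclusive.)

Scan j = 3,4,… for [][0,1] !x:
  j=3: fails
  j=4: fails
  j=5: fails
  j=6: fails
  j=7: fails
  j=8: fails
  j=9: holds
First hit at j=9, so smallest k = 9-3 = 6.

6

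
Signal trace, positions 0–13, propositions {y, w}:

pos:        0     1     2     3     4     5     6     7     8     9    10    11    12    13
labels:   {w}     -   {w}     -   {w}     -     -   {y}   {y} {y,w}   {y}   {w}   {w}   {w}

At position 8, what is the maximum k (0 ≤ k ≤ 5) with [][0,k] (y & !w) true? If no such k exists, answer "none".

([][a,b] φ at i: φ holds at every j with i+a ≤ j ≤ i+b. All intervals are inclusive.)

(y & !w) must hold from j=8 onward; find where it first fails.
  j=8: holds
  j=9: fails
Holds on [8,8], so largest k = 0.

0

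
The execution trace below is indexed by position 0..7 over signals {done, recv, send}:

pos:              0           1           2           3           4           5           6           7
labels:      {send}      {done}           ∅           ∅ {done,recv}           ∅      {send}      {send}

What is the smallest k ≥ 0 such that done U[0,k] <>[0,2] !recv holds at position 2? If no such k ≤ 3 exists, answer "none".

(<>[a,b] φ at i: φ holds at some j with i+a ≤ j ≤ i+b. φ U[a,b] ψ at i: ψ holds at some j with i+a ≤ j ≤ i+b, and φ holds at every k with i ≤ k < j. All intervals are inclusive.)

0

Need earliest j ≥ 2 with <>[0,2] !recv, and done at every k in [2,j-1].
  j=2: rhs holds (empty prefix). k = 0.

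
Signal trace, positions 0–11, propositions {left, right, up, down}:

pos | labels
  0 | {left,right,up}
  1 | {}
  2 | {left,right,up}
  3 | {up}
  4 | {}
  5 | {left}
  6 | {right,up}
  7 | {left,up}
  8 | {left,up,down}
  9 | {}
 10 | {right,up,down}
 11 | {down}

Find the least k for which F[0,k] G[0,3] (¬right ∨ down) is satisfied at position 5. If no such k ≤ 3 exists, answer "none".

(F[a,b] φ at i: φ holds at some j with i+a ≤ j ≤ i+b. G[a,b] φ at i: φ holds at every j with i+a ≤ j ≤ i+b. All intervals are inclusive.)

Scan j = 5,6,… for G[0,3] (¬right ∨ down):
  j=5: fails
  j=6: fails
  j=7: holds
First hit at j=7, so smallest k = 7-5 = 2.

2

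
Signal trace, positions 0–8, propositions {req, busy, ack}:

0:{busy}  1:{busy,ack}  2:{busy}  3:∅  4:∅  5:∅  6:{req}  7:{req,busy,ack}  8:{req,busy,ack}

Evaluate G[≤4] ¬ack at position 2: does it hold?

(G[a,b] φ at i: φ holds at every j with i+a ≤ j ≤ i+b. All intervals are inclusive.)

Check ¬ack at every j in [2,6]:
  j=2: true
  j=3: true
  j=4: true
  j=5: true
  j=6: true
All positions satisfy it → formula holds.

Holds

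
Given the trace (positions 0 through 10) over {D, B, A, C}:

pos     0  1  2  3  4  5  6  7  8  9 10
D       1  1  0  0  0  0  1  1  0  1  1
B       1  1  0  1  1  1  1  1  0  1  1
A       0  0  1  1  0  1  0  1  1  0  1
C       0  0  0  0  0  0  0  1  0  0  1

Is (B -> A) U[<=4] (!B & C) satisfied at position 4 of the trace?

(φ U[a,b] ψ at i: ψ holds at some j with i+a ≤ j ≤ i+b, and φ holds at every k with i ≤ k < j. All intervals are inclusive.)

No

Need some j in [4,8] with (!B & C), and (B -> A) at every k in [4,j-1].
  j=4: (!B & C) false.
  j=5: (!B & C) false.
  j=6: (!B & C) false.
  j=7: (!B & C) false.
  j=8: (!B & C) false.
No j in the window works → until fails.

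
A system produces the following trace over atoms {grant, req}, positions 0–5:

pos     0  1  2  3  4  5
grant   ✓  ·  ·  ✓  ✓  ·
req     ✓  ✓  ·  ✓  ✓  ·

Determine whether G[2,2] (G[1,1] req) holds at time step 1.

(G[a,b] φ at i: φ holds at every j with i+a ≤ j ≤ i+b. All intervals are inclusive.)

Check G[1,1] req at every j in [3,3]:
  j=3: holds on [4,4]
All positions satisfy it → formula holds.

True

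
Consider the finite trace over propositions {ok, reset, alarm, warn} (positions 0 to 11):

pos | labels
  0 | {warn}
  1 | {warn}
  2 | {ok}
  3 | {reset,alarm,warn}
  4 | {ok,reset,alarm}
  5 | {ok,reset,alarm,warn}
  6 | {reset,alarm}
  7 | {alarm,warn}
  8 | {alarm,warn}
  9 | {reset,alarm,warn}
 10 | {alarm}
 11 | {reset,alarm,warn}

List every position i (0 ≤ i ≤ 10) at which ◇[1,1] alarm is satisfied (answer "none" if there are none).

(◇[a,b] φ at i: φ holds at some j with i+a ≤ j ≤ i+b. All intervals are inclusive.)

2, 3, 4, 5, 6, 7, 8, 9, 10

Evaluate at each i in [0,10]:
  i=0: ✗ (none in [1,1])
  i=1: ✗ (none in [2,2])
  i=2: ✓ (witness j=3)
  i=3: ✓ (witness j=4)
  i=4: ✓ (witness j=5)
  i=5: ✓ (witness j=6)
  i=6: ✓ (witness j=7)
  i=7: ✓ (witness j=8)
  i=8: ✓ (witness j=9)
  i=9: ✓ (witness j=10)
  i=10: ✓ (witness j=11)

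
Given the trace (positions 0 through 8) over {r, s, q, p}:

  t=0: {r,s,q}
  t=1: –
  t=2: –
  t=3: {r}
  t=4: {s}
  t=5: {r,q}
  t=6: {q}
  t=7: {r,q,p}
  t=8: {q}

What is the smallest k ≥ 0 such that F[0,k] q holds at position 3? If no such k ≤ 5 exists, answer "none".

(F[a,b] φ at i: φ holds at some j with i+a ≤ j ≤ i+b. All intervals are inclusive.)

2

Scan j = 3,4,… for q:
  j=3: fails
  j=4: fails
  j=5: holds
First hit at j=5, so smallest k = 5-3 = 2.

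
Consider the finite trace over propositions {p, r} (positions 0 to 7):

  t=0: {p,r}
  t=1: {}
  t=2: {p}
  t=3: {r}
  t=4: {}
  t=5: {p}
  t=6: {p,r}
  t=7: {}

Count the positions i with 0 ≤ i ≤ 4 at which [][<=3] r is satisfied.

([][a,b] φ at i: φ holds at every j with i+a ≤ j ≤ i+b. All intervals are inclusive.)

Evaluate at each i in [0,4]:
  i=0: ✗ (fails at j=1)
  i=1: ✗ (fails at j=1)
  i=2: ✗ (fails at j=2)
  i=3: ✗ (fails at j=4)
  i=4: ✗ (fails at j=4)
Positions where it holds: {} → 0.

0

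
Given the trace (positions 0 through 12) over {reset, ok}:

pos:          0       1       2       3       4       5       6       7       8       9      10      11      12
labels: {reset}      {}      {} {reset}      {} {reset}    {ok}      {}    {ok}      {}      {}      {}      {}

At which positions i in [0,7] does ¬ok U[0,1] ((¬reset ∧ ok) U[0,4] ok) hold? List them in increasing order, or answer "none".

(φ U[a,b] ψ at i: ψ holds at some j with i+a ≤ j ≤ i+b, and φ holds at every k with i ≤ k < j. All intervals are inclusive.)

5, 6, 7

Evaluate at each i in [0,7]:
  i=0: ✗ (no rhs in [0,1])
  i=1: ✗ (no rhs in [1,2])
  i=2: ✗ (no rhs in [2,3])
  i=3: ✗ (no rhs in [3,4])
  i=4: ✗ (no rhs in [4,5])
  i=5: ✓ (rhs at j=6; lhs holds on [5,5])
  i=6: ✓ (rhs at j=6)
  i=7: ✓ (rhs at j=8; lhs holds on [7,7])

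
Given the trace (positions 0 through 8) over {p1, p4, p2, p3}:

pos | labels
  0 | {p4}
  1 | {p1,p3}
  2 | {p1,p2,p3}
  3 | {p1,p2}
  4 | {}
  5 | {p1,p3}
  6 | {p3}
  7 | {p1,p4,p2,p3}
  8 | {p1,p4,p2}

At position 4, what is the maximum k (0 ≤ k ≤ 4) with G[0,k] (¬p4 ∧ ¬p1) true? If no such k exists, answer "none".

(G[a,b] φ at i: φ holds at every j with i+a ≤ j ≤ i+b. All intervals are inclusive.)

0

(¬p4 ∧ ¬p1) must hold from j=4 onward; find where it first fails.
  j=4: holds
  j=5: fails
Holds on [4,4], so largest k = 0.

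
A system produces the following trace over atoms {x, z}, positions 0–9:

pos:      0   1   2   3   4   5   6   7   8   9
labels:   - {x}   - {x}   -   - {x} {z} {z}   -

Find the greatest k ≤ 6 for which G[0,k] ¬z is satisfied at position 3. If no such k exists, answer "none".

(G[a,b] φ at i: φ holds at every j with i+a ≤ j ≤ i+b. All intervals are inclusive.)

¬z must hold from j=3 onward; find where it first fails.
  j=3: holds
  j=4: holds
  j=5: holds
  j=6: holds
  j=7: fails
Holds on [3,6], so largest k = 3.

3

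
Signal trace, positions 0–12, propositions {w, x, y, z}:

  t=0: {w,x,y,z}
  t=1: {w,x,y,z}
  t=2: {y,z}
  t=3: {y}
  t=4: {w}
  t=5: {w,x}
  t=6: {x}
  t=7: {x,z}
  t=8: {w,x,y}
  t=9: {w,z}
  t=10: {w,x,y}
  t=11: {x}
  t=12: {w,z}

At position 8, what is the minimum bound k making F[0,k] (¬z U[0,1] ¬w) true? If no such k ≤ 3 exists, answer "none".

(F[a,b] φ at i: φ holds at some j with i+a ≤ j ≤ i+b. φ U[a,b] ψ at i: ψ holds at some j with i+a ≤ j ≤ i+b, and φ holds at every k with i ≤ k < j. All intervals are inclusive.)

2

Scan j = 8,9,… for (¬z U[0,1] ¬w):
  j=8: fails
  j=9: fails
  j=10: holds
First hit at j=10, so smallest k = 10-8 = 2.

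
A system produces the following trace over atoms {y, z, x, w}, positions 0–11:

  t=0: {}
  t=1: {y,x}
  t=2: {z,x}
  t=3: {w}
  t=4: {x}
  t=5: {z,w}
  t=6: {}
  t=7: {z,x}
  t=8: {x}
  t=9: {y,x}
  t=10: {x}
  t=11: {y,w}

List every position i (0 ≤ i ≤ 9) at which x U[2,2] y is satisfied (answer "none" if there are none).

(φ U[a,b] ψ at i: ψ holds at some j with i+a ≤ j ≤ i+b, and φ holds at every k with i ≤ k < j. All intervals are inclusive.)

Evaluate at each i in [0,9]:
  i=0: ✗ (no rhs in [2,2])
  i=1: ✗ (no rhs in [3,3])
  i=2: ✗ (no rhs in [4,4])
  i=3: ✗ (no rhs in [5,5])
  i=4: ✗ (no rhs in [6,6])
  i=5: ✗ (no rhs in [7,7])
  i=6: ✗ (no rhs in [8,8])
  i=7: ✓ (rhs at j=9; lhs holds on [7,8])
  i=8: ✗ (no rhs in [10,10])
  i=9: ✓ (rhs at j=11; lhs holds on [9,10])

7, 9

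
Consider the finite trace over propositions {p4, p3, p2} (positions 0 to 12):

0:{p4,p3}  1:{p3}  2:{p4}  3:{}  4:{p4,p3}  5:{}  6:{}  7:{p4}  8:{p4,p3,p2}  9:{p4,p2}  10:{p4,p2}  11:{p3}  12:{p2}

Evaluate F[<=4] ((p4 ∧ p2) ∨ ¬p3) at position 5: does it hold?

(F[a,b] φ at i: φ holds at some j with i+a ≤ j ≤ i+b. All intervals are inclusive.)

True

Check ((p4 ∧ p2) ∨ ¬p3) at each j in [5,9]:
  j=5: true
  j=6: true
  j=7: true
  j=8: true
  j=9: true
Found at j=5 → formula holds.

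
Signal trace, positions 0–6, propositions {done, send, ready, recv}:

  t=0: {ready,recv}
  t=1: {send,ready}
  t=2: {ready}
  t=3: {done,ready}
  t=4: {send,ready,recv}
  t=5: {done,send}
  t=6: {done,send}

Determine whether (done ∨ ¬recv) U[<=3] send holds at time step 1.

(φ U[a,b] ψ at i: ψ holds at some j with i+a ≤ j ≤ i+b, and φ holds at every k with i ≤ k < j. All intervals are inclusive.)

Need some j in [1,4] with send, and (done ∨ ¬recv) at every k in [1,j-1].
  j=1: send holds; no prefix to check → satisfied.

Yes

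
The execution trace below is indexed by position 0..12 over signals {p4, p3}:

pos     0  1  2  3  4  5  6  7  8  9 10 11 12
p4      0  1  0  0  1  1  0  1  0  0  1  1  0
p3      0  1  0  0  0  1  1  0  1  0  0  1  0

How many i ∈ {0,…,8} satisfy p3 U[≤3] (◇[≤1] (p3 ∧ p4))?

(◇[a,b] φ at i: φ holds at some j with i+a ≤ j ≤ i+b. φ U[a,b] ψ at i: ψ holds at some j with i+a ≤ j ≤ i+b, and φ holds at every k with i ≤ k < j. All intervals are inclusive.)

Evaluate at each i in [0,8]:
  i=0: ✓ (rhs at j=0)
  i=1: ✓ (rhs at j=1)
  i=2: ✗ (lhs fails at k=2 before rhs at j=4)
  i=3: ✗ (lhs fails at k=3 before rhs at j=4)
  i=4: ✓ (rhs at j=4)
  i=5: ✓ (rhs at j=5)
  i=6: ✗ (no rhs in [6,9])
  i=7: ✗ (lhs fails at k=7 before rhs at j=10)
  i=8: ✗ (lhs fails at k=9 before rhs at j=10)
Positions where it holds: {0, 1, 4, 5} → 4.

4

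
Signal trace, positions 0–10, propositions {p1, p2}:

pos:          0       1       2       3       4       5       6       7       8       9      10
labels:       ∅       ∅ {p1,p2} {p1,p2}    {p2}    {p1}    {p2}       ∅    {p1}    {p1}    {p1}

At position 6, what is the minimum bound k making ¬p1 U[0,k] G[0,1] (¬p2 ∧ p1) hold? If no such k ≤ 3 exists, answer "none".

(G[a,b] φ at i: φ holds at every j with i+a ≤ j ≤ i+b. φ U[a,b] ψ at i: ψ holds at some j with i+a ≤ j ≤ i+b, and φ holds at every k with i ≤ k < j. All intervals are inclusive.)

2

Need earliest j ≥ 6 with G[0,1] (¬p2 ∧ p1), and ¬p1 at every k in [6,j-1].
  j=6: rhs fails.
  j=7: rhs fails.
  j=8: rhs holds; lhs holds on [6,7]. k = 2.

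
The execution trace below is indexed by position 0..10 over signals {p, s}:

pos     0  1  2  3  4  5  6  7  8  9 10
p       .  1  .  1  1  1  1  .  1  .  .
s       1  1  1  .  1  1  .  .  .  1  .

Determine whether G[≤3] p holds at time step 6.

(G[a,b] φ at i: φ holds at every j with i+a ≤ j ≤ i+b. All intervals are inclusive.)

False

Check p at every j in [6,9]:
  j=6: true
  j=7: false
  j=8: true
  j=9: false
Fails at j=7 → formula fails.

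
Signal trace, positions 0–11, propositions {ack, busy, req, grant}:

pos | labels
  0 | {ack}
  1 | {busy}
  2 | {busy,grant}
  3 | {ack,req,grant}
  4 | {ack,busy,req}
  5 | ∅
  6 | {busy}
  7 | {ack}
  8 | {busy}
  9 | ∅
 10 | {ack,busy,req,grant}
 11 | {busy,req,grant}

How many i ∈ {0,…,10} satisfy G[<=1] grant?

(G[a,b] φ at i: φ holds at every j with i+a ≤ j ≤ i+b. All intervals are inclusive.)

Evaluate at each i in [0,10]:
  i=0: ✗ (fails at j=0)
  i=1: ✗ (fails at j=1)
  i=2: ✓ (all of [2,3])
  i=3: ✗ (fails at j=4)
  i=4: ✗ (fails at j=4)
  i=5: ✗ (fails at j=5)
  i=6: ✗ (fails at j=6)
  i=7: ✗ (fails at j=7)
  i=8: ✗ (fails at j=8)
  i=9: ✗ (fails at j=9)
  i=10: ✓ (all of [10,11])
Positions where it holds: {2, 10} → 2.

2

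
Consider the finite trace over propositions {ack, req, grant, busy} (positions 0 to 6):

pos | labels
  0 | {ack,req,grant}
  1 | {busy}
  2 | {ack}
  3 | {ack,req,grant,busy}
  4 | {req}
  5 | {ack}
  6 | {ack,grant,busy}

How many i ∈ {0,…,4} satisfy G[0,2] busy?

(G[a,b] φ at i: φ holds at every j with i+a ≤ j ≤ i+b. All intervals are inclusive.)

Evaluate at each i in [0,4]:
  i=0: ✗ (fails at j=0)
  i=1: ✗ (fails at j=2)
  i=2: ✗ (fails at j=2)
  i=3: ✗ (fails at j=4)
  i=4: ✗ (fails at j=4)
Positions where it holds: {} → 0.

0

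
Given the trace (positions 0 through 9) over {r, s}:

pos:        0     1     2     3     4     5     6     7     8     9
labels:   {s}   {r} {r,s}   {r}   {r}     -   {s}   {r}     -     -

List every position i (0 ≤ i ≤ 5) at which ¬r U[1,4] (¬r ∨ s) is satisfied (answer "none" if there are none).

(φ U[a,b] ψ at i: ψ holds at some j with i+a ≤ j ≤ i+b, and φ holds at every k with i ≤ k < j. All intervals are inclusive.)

5

Evaluate at each i in [0,5]:
  i=0: ✗ (lhs fails at k=1 before rhs at j=2)
  i=1: ✗ (lhs fails at k=1 before rhs at j=2)
  i=2: ✗ (lhs fails at k=2 before rhs at j=5)
  i=3: ✗ (lhs fails at k=3 before rhs at j=5)
  i=4: ✗ (lhs fails at k=4 before rhs at j=5)
  i=5: ✓ (rhs at j=6; lhs holds on [5,5])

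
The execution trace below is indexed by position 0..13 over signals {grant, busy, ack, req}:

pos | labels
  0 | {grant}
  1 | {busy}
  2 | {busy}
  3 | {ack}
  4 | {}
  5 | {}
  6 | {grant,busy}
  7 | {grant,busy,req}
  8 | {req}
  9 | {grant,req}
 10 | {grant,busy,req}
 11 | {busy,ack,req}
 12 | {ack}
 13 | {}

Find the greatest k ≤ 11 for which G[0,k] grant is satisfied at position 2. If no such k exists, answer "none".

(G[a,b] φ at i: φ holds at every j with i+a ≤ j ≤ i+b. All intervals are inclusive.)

grant must hold from j=2 onward; find where it first fails.
  j=2: fails → no k works.

none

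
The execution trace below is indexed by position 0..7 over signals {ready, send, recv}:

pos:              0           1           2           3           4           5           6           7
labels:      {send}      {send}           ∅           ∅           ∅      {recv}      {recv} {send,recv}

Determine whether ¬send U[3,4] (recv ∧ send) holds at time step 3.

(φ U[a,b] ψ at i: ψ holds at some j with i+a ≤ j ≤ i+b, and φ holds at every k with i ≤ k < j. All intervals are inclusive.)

Holds

Need some j in [6,7] with (recv ∧ send), and ¬send at every k in [3,j-1].
  j=6: (recv ∧ send) false.
  j=7: (recv ∧ send) holds; ¬send holds at every k in [3,6] → satisfied.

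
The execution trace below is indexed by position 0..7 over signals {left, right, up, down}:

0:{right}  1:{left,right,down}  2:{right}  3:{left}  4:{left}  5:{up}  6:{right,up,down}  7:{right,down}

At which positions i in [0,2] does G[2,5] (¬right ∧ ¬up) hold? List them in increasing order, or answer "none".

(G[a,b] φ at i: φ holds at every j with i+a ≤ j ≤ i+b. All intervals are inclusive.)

Evaluate at each i in [0,2]:
  i=0: ✗ (fails at j=2)
  i=1: ✗ (fails at j=5)
  i=2: ✗ (fails at j=5)

none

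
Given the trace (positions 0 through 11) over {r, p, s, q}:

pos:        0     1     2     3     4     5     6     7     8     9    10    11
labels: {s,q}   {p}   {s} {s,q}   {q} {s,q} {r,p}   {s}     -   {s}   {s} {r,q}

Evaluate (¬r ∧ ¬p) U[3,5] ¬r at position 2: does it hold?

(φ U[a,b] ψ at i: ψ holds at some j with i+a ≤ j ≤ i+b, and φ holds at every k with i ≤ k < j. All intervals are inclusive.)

Need some j in [5,7] with ¬r, and (¬r ∧ ¬p) at every k in [2,j-1].
  j=5: ¬r holds; (¬r ∧ ¬p) holds at every k in [2,4] → satisfied.

Yes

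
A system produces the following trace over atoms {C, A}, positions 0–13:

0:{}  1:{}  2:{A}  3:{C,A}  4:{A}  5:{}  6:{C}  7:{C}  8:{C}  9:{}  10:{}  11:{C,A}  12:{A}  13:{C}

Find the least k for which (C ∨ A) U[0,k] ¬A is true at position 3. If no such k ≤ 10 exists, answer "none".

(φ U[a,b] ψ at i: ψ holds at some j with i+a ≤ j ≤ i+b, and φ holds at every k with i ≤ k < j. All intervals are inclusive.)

Need earliest j ≥ 3 with ¬A, and (C ∨ A) at every k in [3,j-1].
  j=3: rhs fails.
  j=4: rhs fails.
  j=5: rhs holds; lhs holds on [3,4]. k = 2.

2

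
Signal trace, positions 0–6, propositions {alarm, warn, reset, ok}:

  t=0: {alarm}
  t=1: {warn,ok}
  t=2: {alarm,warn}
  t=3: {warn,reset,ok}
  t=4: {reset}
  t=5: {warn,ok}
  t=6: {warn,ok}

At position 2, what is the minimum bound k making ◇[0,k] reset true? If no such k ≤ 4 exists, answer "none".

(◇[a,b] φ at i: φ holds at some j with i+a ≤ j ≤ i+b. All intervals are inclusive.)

Scan j = 2,3,… for reset:
  j=2: fails
  j=3: holds
First hit at j=3, so smallest k = 3-2 = 1.

1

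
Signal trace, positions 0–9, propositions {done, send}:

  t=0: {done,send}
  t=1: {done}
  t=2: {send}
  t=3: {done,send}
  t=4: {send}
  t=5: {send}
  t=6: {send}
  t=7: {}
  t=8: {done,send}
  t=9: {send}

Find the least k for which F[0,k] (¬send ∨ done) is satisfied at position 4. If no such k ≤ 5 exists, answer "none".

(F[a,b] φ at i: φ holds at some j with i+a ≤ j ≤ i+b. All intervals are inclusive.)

Scan j = 4,5,… for (¬send ∨ done):
  j=4: fails
  j=5: fails
  j=6: fails
  j=7: holds
First hit at j=7, so smallest k = 7-4 = 3.

3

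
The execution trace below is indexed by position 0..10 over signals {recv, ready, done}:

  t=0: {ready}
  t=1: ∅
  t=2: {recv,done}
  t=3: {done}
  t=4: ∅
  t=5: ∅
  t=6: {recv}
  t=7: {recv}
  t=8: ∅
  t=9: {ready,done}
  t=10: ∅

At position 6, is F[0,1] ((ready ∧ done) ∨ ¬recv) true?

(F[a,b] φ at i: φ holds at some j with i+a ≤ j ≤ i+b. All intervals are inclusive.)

No

Check ((ready ∧ done) ∨ ¬recv) at each j in [6,7]:
  j=6: false
  j=7: false
No position in the window satisfies it → formula fails.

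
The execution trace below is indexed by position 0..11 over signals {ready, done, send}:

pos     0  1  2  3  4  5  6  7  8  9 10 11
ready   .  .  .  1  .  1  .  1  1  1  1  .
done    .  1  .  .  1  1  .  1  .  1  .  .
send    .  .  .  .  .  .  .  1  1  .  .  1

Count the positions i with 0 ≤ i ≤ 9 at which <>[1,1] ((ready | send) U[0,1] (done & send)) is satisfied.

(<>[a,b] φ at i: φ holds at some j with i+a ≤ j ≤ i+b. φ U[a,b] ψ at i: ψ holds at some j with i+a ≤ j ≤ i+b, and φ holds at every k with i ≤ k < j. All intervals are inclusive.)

1

Evaluate at each i in [0,9]:
  i=0: ✗ (none in [1,1])
  i=1: ✗ (none in [2,2])
  i=2: ✗ (none in [3,3])
  i=3: ✗ (none in [4,4])
  i=4: ✗ (none in [5,5])
  i=5: ✗ (none in [6,6])
  i=6: ✓ (witness j=7)
  i=7: ✗ (none in [8,8])
  i=8: ✗ (none in [9,9])
  i=9: ✗ (none in [10,10])
Positions where it holds: {6} → 1.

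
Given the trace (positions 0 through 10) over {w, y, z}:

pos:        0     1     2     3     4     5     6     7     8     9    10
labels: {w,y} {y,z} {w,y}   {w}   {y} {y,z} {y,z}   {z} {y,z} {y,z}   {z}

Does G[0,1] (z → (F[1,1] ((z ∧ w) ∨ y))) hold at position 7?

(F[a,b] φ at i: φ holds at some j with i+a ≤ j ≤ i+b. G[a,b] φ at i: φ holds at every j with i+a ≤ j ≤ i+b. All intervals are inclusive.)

True

Check (z → (F[1,1] ((z ∧ w) ∨ y))) at every j in [7,8]:
  j=7: antecedent true; consequent holds (witness at 8) → ✓
  j=8: antecedent true; consequent holds (witness at 9) → ✓
All positions satisfy it → formula holds.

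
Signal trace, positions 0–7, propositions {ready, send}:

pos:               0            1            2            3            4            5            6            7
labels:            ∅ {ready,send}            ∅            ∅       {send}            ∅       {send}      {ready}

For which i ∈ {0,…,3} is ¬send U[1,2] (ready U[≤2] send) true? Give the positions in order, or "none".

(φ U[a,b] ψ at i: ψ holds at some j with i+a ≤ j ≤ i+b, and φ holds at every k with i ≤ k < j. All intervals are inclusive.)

0, 2, 3

Evaluate at each i in [0,3]:
  i=0: ✓ (rhs at j=1; lhs holds on [0,0])
  i=1: ✗ (no rhs in [2,3])
  i=2: ✓ (rhs at j=4; lhs holds on [2,3])
  i=3: ✓ (rhs at j=4; lhs holds on [3,3])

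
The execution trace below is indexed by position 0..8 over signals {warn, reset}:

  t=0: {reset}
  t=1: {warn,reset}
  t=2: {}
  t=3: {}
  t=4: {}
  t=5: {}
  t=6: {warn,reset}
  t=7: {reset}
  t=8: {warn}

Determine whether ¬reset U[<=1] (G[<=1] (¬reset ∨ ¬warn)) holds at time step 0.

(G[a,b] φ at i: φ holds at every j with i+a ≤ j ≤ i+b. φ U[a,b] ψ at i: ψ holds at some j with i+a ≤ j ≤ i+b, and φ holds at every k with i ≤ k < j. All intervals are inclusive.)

Need some j in [0,1] with G[<=1] (¬reset ∨ ¬warn), and ¬reset at every k in [0,j-1].
  j=0: G[<=1] (¬reset ∨ ¬warn) — fails at 1.
  j=1: G[<=1] (¬reset ∨ ¬warn) — fails at 1.
No j in the window works → until fails.

No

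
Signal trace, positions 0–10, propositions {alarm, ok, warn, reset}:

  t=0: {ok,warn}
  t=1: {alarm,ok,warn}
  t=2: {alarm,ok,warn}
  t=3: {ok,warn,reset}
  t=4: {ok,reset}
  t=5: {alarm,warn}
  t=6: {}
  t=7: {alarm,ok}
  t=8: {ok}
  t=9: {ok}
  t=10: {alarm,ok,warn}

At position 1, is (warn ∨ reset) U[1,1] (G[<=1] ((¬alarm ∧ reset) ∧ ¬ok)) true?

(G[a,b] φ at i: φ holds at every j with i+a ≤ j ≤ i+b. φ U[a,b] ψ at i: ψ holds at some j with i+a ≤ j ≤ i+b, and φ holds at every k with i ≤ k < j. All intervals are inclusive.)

No

Need some j in [2,2] with G[<=1] ((¬alarm ∧ reset) ∧ ¬ok), and (warn ∨ reset) at every k in [1,j-1].
  j=2: G[<=1] ((¬alarm ∧ reset) ∧ ¬ok) — fails at 2.
No j in the window works → until fails.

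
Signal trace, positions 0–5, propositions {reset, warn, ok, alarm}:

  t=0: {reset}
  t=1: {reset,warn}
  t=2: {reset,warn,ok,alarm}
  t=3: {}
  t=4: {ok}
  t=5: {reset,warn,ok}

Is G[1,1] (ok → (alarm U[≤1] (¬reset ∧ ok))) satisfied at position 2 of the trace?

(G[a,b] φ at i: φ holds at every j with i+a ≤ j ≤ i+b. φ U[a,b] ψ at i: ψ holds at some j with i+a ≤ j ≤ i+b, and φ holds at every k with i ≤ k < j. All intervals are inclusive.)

Check (ok → (alarm U[≤1] (¬reset ∧ ok))) at every j in [3,3]:
  j=3: antecedent false → ✓
All positions satisfy it → formula holds.

Holds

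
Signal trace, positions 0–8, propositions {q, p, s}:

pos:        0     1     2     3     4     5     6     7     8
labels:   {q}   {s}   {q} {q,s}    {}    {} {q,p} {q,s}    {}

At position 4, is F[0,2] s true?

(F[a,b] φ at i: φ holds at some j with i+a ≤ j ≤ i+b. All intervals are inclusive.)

Check s at each j in [4,6]:
  j=4: false
  j=5: false
  j=6: false
No position in the window satisfies it → formula fails.

Does not hold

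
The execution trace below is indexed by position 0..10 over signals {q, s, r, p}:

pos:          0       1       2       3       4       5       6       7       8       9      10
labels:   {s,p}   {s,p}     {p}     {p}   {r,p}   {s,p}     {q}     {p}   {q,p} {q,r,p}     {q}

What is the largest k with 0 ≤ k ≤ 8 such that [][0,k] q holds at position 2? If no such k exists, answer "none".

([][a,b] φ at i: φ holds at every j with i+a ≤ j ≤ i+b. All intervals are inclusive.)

q must hold from j=2 onward; find where it first fails.
  j=2: fails → no k works.

none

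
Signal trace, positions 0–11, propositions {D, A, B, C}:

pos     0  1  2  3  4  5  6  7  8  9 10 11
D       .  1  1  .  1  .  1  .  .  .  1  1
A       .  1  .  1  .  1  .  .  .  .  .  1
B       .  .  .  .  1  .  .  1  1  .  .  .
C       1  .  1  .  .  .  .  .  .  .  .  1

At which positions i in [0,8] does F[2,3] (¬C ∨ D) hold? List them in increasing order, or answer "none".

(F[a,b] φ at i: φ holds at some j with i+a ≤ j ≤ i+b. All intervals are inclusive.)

Evaluate at each i in [0,8]:
  i=0: ✓ (witness j=2)
  i=1: ✓ (witness j=3)
  i=2: ✓ (witness j=4)
  i=3: ✓ (witness j=5)
  i=4: ✓ (witness j=6)
  i=5: ✓ (witness j=7)
  i=6: ✓ (witness j=8)
  i=7: ✓ (witness j=9)
  i=8: ✓ (witness j=10)

0, 1, 2, 3, 4, 5, 6, 7, 8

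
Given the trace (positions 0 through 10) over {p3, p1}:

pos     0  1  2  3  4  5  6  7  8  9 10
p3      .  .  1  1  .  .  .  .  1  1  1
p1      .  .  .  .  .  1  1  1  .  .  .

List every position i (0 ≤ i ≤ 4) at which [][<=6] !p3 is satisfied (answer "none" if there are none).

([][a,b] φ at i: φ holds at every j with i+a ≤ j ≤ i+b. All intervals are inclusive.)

Evaluate at each i in [0,4]:
  i=0: ✗ (fails at j=2)
  i=1: ✗ (fails at j=2)
  i=2: ✗ (fails at j=2)
  i=3: ✗ (fails at j=3)
  i=4: ✗ (fails at j=8)

none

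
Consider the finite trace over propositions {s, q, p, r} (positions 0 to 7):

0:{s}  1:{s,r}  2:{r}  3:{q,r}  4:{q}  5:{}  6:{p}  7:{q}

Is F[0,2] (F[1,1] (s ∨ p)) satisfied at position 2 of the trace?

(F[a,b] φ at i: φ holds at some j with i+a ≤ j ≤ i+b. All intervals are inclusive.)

Check F[1,1] (s ∨ p) at each j in [2,4]:
  j=2: fails (none in [3,3])
  j=3: fails (none in [4,4])
  j=4: fails (none in [5,5])
No position in the window satisfies it → formula fails.

No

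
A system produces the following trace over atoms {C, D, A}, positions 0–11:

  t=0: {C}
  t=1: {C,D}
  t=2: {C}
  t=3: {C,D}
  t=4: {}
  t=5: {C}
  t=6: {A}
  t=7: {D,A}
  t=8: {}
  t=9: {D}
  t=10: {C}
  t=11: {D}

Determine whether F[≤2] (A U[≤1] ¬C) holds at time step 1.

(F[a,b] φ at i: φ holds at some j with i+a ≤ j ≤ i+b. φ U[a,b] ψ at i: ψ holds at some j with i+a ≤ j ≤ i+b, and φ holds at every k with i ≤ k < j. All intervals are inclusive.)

Does not hold

Check (A U[≤1] ¬C) at each j in [1,3]:
  j=1: fails
  j=2: fails
  j=3: fails
No position in the window satisfies it → formula fails.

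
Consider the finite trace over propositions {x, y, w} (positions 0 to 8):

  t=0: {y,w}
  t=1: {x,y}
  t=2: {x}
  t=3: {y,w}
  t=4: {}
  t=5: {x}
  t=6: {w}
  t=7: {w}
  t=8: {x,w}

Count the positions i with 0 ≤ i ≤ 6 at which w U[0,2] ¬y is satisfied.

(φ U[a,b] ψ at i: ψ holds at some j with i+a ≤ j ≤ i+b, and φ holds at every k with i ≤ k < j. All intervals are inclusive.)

5

Evaluate at each i in [0,6]:
  i=0: ✗ (lhs fails at k=1 before rhs at j=2)
  i=1: ✗ (lhs fails at k=1 before rhs at j=2)
  i=2: ✓ (rhs at j=2)
  i=3: ✓ (rhs at j=4; lhs holds on [3,3])
  i=4: ✓ (rhs at j=4)
  i=5: ✓ (rhs at j=5)
  i=6: ✓ (rhs at j=6)
Positions where it holds: {2, 3, 4, 5, 6} → 5.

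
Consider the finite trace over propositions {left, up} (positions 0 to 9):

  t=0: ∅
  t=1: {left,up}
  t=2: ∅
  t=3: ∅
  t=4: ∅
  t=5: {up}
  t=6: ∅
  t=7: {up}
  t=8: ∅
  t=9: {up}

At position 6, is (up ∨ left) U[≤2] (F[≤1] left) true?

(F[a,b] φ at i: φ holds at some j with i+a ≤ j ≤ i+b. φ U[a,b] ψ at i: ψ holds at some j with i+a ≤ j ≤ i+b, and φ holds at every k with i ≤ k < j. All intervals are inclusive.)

Need some j in [6,8] with F[≤1] left, and (up ∨ left) at every k in [6,j-1].
  j=6: F[≤1] left — fails (none in [6,7]).
  j=7: F[≤1] left — fails (none in [7,8]).
  j=8: F[≤1] left — fails (none in [8,9]).
No j in the window works → until fails.

No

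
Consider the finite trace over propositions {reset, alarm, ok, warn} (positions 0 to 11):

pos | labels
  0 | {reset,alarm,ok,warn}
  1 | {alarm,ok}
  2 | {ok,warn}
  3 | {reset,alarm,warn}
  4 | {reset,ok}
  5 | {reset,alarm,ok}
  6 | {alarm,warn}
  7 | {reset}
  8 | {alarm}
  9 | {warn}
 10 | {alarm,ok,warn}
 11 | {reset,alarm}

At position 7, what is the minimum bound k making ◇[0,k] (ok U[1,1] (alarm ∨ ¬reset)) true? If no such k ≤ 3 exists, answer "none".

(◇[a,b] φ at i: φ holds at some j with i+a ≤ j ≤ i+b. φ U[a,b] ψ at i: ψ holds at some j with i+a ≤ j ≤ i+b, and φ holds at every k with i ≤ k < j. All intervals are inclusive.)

3

Scan j = 7,8,… for (ok U[1,1] (alarm ∨ ¬reset)):
  j=7: fails
  j=8: fails
  j=9: fails
  j=10: holds
First hit at j=10, so smallest k = 10-7 = 3.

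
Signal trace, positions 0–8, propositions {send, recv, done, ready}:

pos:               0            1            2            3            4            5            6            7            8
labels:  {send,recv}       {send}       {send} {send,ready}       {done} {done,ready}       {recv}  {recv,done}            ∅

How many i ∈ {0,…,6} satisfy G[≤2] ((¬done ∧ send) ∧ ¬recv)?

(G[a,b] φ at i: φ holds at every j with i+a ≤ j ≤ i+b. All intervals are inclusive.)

Evaluate at each i in [0,6]:
  i=0: ✗ (fails at j=0)
  i=1: ✓ (all of [1,3])
  i=2: ✗ (fails at j=4)
  i=3: ✗ (fails at j=4)
  i=4: ✗ (fails at j=4)
  i=5: ✗ (fails at j=5)
  i=6: ✗ (fails at j=6)
Positions where it holds: {1} → 1.

1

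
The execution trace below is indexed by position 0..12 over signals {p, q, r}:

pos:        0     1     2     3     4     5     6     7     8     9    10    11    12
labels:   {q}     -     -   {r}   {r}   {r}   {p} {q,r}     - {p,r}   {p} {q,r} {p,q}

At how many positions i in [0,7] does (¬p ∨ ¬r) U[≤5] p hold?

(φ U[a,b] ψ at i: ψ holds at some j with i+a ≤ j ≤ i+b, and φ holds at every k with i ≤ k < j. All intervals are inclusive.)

7

Evaluate at each i in [0,7]:
  i=0: ✗ (no rhs in [0,5])
  i=1: ✓ (rhs at j=6; lhs holds on [1,5])
  i=2: ✓ (rhs at j=6; lhs holds on [2,5])
  i=3: ✓ (rhs at j=6; lhs holds on [3,5])
  i=4: ✓ (rhs at j=6; lhs holds on [4,5])
  i=5: ✓ (rhs at j=6; lhs holds on [5,5])
  i=6: ✓ (rhs at j=6)
  i=7: ✓ (rhs at j=9; lhs holds on [7,8])
Positions where it holds: {1, 2, 3, 4, 5, 6, 7} → 7.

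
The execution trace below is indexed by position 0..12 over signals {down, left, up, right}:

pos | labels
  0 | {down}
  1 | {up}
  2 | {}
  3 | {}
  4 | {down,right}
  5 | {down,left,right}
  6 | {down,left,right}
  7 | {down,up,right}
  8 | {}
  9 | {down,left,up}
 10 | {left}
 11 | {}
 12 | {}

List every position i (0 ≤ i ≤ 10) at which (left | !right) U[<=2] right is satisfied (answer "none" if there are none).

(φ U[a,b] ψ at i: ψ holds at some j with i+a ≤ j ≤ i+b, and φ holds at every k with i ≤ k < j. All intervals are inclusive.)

2, 3, 4, 5, 6, 7

Evaluate at each i in [0,10]:
  i=0: ✗ (no rhs in [0,2])
  i=1: ✗ (no rhs in [1,3])
  i=2: ✓ (rhs at j=4; lhs holds on [2,3])
  i=3: ✓ (rhs at j=4; lhs holds on [3,3])
  i=4: ✓ (rhs at j=4)
  i=5: ✓ (rhs at j=5)
  i=6: ✓ (rhs at j=6)
  i=7: ✓ (rhs at j=7)
  i=8: ✗ (no rhs in [8,10])
  i=9: ✗ (no rhs in [9,11])
  i=10: ✗ (no rhs in [10,12])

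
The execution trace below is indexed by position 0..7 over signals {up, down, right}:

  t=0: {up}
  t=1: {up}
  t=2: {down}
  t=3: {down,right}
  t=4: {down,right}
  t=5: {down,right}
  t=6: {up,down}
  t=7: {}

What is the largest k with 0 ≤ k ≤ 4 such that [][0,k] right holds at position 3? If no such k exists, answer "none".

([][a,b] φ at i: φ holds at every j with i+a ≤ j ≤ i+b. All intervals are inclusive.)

2

right must hold from j=3 onward; find where it first fails.
  j=3: holds
  j=4: holds
  j=5: holds
  j=6: fails
Holds on [3,5], so largest k = 2.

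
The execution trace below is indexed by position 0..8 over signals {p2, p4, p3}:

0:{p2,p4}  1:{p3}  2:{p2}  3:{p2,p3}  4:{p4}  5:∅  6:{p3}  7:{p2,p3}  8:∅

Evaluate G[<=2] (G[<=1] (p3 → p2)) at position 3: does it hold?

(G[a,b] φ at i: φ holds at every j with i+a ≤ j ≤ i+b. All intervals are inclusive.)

Check G[<=1] (p3 → p2) at every j in [3,5]:
  j=3: holds on [3,4]
  j=4: holds on [4,5]
  j=5: fails at 6
Fails at j=5 → formula fails.

False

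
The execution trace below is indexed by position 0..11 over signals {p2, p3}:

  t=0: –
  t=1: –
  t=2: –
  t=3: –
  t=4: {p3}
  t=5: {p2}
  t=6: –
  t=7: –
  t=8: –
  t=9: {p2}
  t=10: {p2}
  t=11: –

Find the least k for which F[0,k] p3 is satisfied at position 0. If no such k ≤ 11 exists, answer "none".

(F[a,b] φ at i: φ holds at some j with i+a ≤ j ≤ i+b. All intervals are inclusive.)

4

Scan j = 0,1,… for p3:
  j=0: fails
  j=1: fails
  j=2: fails
  j=3: fails
  j=4: holds
First hit at j=4, so smallest k = 4-0 = 4.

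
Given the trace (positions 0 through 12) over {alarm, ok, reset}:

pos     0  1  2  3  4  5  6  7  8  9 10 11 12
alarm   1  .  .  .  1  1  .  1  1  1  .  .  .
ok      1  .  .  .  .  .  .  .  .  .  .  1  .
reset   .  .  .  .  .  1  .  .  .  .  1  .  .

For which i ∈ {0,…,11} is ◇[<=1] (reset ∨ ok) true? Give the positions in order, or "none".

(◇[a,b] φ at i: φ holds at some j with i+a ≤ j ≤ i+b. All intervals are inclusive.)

0, 4, 5, 9, 10, 11

Evaluate at each i in [0,11]:
  i=0: ✓ (witness j=0)
  i=1: ✗ (none in [1,2])
  i=2: ✗ (none in [2,3])
  i=3: ✗ (none in [3,4])
  i=4: ✓ (witness j=5)
  i=5: ✓ (witness j=5)
  i=6: ✗ (none in [6,7])
  i=7: ✗ (none in [7,8])
  i=8: ✗ (none in [8,9])
  i=9: ✓ (witness j=10)
  i=10: ✓ (witness j=10)
  i=11: ✓ (witness j=11)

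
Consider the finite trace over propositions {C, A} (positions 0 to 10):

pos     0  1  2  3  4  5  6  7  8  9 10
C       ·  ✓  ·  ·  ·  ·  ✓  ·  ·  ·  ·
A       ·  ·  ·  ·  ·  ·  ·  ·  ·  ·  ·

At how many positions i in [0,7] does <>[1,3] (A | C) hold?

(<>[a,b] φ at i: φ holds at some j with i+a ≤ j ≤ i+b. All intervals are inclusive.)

4

Evaluate at each i in [0,7]:
  i=0: ✓ (witness j=1)
  i=1: ✗ (none in [2,4])
  i=2: ✗ (none in [3,5])
  i=3: ✓ (witness j=6)
  i=4: ✓ (witness j=6)
  i=5: ✓ (witness j=6)
  i=6: ✗ (none in [7,9])
  i=7: ✗ (none in [8,10])
Positions where it holds: {0, 3, 4, 5} → 4.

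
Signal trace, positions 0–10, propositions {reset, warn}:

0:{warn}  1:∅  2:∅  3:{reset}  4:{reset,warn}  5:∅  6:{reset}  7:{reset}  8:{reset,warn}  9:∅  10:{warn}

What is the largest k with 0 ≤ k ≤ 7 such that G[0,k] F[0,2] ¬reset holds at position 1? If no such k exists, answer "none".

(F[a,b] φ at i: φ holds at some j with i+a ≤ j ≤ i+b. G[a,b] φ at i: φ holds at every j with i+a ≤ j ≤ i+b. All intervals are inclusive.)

4

F[0,2] ¬reset must hold from j=1 onward; find where it first fails.
  j=1: holds
  j=2: holds
  j=3: holds
  j=4: holds
  j=5: holds
  j=6: fails
Holds on [1,5], so largest k = 4.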